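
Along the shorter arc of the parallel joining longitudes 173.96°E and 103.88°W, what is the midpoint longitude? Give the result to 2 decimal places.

144.96°W

Signed shortest Δλ from +173.96° to -103.88° is +82.16°.
Midpoint longitude = +173.96° + (+82.16°)/2 = +173.96° + 41.08° = +215.04°.
Normalise into (−180°, 180°]: -144.96°.
(The naïve average (+173.96 + -103.88)/2 = 35.04° is on the wrong side of the globe.)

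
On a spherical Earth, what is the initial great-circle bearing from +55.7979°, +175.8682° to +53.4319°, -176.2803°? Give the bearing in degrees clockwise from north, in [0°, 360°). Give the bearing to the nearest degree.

114°

Δλ = -176.2803 − 175.8682 = -352.1485°; wrapped into (−180°, 180°]: 7.8515°.
θ = atan2( sin Δλ · cos φ₂ , cos φ₁ · sin φ₂ − sin φ₁ · cos φ₂ · cos Δλ )
  = atan2(0.08139, -0.03666) = 114.251° → normalised to [0°, 360°): 114.251°.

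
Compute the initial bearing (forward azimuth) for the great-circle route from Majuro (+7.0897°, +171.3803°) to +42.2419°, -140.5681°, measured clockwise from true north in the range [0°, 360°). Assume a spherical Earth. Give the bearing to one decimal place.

Δλ = -140.5681 − 171.3803 = -311.9484°; wrapped into (−180°, 180°]: 48.0516°.
θ = atan2( sin Δλ · cos φ₂ , cos φ₁ · sin φ₂ − sin φ₁ · cos φ₂ · cos Δλ )
  = atan2(0.55061, 0.60604) = 42.256° → normalised to [0°, 360°): 42.256°.

42.3°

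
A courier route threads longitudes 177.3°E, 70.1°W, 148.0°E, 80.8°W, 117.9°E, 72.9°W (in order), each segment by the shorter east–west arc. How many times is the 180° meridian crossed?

5

Leg 1: +177.3° → -70.1°, shortest Δλ = 112.6° (east) — crosses 180°.
Leg 2: -70.1° → +148.0°, shortest Δλ = -141.9° (west) — crosses 180°.
Leg 3: +148.0° → -80.8°, shortest Δλ = 131.2° (east) — crosses 180°.
Leg 4: -80.8° → +117.9°, shortest Δλ = -161.3° (west) — crosses 180°.
Leg 5: +117.9° → -72.9°, shortest Δλ = 169.2° (east) — crosses 180°.
Total crossings: 5.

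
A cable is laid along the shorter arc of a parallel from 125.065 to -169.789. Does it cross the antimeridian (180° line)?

Yes

Naïve |-169.789 − 125.065| = 294.854° > 180°, so the shorter arc goes the other way round — across 180°.
Signed shortest Δλ = ((-169.789 − 125.065 + 180) mod 360) − 180 = 65.146°.
Going east by 65.146° from +125.065° passes through 180° before reaching -169.789°.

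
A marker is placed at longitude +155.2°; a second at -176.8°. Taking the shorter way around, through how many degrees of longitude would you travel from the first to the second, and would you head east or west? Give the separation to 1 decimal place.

28.0° east

Raw difference: -176.8 − 155.2 = -332.0°.
Normalise into (−180°, 180°]: -332.0° + 360° = 28.0°.
Positive ⇒ the second point lies to the east; separation 28.0°.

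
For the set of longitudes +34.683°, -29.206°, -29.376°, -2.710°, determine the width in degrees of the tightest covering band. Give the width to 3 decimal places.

Sort the longitudes: -29.376°, -29.206°, -2.710°, +34.683°.
Eastward gaps between consecutive values (wrapping around): 0.170°, 26.496°, 37.393°, 295.941°.
Largest gap = 295.941° ⇒ minimal covering band is its complement: 360° − 295.941° = 64.059°.
Band runs from -29.376° eastward to +34.683°.

64.059°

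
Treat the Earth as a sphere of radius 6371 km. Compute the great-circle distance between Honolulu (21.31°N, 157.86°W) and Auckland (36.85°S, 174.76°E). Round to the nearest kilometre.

Δλ = 174.76 − -157.86 = 332.62°; wrapped into (−180°, 180°]: -27.38°.
Δφ = -36.85 − 21.31 = -58.16°.
a = sin²(Δφ/2) + cos φ₁ · cos φ₂ · sin²(Δλ/2) = 0.277982.
c = 2·atan2(√a, √(1−a)) = 1.11070 rad → d = 6371·c ≈ 7076.26 km.

7076 km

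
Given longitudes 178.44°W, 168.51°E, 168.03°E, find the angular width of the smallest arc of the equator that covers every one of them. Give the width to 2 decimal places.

Sort the longitudes: -178.44°, +168.03°, +168.51°.
Eastward gaps between consecutive values (wrapping around): 346.47°, 0.48°, 13.05°.
Largest gap = 346.47° ⇒ minimal covering band is its complement: 360° − 346.47° = 13.53°.
Band runs from +168.03° eastward to -178.44°, crossing the antimeridian.

13.53°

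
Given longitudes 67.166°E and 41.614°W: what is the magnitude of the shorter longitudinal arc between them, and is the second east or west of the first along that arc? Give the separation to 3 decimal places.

Raw difference: -41.614 − 67.166 = -108.78°.
Normalise into (−180°, 180°]: -108.78° stays -108.78°.
Negative ⇒ the second point lies to the west; separation 108.780°.

108.780° west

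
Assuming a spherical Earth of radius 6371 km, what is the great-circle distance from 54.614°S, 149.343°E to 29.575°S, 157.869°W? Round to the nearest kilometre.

Δλ = -157.869 − 149.343 = -307.212°; wrapped into (−180°, 180°]: 52.788°.
Δφ = -29.575 − -54.614 = 25.039°.
a = sin²(Δφ/2) + cos φ₁ · cos φ₂ · sin²(Δλ/2) = 0.146517.
c = 2·atan2(√a, √(1−a)) = 0.78560 rad → d = 6371·c ≈ 5005.03 km.

5005 km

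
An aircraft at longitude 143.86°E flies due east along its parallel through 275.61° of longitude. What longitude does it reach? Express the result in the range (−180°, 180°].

59.47°E

Start at +143.86°; shift +275.61° → +419.47°.
+419.47° lies outside (−180°, 180°]; subtract 360° → +59.47°.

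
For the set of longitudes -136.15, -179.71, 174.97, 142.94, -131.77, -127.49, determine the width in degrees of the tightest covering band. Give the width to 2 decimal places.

Sort the longitudes: -179.71°, -136.15°, -131.77°, -127.49°, +142.94°, +174.97°.
Eastward gaps between consecutive values (wrapping around): 43.56°, 4.38°, 4.28°, 270.43°, 32.03°, 5.32°.
Largest gap = 270.43° ⇒ minimal covering band is its complement: 360° − 270.43° = 89.57°.
Band runs from +142.94° eastward to -127.49°, crossing the antimeridian.

89.57°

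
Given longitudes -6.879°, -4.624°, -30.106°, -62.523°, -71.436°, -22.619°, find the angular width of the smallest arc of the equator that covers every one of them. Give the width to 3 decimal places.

Sort the longitudes: -71.436°, -62.523°, -30.106°, -22.619°, -6.879°, -4.624°.
Eastward gaps between consecutive values (wrapping around): 8.913°, 32.417°, 7.487°, 15.740°, 2.255°, 293.188°.
Largest gap = 293.188° ⇒ minimal covering band is its complement: 360° − 293.188° = 66.812°.
Band runs from -71.436° eastward to -4.624°.

66.812°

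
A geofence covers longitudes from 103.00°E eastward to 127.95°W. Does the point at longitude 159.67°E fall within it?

Yes

Band width going east from +103.00° to -127.95°: ((-127.95 − 103.00) mod 360) = 129.05°.
Offset of +159.67° east of the west edge: ((159.67 − 103.00) mod 360) = 56.67°.
56.67° ≤ 129.05° ⇒ inside.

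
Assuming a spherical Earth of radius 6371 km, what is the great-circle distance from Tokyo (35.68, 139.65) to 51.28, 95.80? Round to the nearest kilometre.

3866 km

Δλ = 95.80 − 139.65 = -43.85°.
Δφ = 51.28 − 35.68 = 15.60°.
a = sin²(Δφ/2) + cos φ₁ · cos φ₂ · sin²(Δλ/2) = 0.089259.
c = 2·atan2(√a, √(1−a)) = 0.60679 rad → d = 6371·c ≈ 3865.86 km.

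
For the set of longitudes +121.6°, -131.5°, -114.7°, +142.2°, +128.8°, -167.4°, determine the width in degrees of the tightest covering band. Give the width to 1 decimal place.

123.7°

Sort the longitudes: -167.4°, -131.5°, -114.7°, +121.6°, +128.8°, +142.2°.
Eastward gaps between consecutive values (wrapping around): 35.9°, 16.8°, 236.3°, 7.2°, 13.4°, 50.4°.
Largest gap = 236.3° ⇒ minimal covering band is its complement: 360° − 236.3° = 123.7°.
Band runs from +121.6° eastward to -114.7°, crossing the antimeridian.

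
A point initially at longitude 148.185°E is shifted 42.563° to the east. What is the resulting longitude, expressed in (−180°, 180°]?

Start at +148.185°; shift +42.563° → +190.748°.
+190.748° lies outside (−180°, 180°]; subtract 360° → -169.252°.

169.252°W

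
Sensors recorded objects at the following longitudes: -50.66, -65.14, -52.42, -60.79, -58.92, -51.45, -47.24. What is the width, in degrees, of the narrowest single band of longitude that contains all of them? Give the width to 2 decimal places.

Sort the longitudes: -65.14°, -60.79°, -58.92°, -52.42°, -51.45°, -50.66°, -47.24°.
Eastward gaps between consecutive values (wrapping around): 4.35°, 1.87°, 6.50°, 0.97°, 0.79°, 3.42°, 342.10°.
Largest gap = 342.10° ⇒ minimal covering band is its complement: 360° − 342.10° = 17.90°.
Band runs from -65.14° eastward to -47.24°.

17.90°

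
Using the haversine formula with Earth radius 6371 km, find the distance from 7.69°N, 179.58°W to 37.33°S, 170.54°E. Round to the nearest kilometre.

Δλ = 170.54 − -179.58 = 350.12°; wrapped into (−180°, 180°]: -9.88°.
Δφ = -37.33 − 7.69 = -45.02°.
a = sin²(Δφ/2) + cos φ₁ · cos φ₂ · sin²(Δλ/2) = 0.152413.
c = 2·atan2(√a, √(1−a)) = 0.80214 rad → d = 6371·c ≈ 5110.41 km.

5110 km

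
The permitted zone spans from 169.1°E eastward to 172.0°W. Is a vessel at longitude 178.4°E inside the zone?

Yes

Band width going east from +169.1° to -172.0°: ((-172.0 − 169.1) mod 360) = 18.9°.
Offset of +178.4° east of the west edge: ((178.4 − 169.1) mod 360) = 9.3°.
9.3° ≤ 18.9° ⇒ inside.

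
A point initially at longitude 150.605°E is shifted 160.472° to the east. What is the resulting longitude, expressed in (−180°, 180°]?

Start at +150.605°; shift +160.472° → +311.077°.
+311.077° lies outside (−180°, 180°]; subtract 360° → -48.923°.

48.923°W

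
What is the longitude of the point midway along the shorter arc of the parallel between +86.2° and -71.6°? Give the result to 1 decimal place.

+7.3°

Signed shortest Δλ from +86.2° to -71.6° is -157.8°.
Midpoint longitude = +86.2° + (-157.8°)/2 = +86.2° − 78.9° = +7.3°.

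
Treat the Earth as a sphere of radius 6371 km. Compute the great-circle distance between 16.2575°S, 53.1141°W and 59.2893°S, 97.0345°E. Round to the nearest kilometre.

Δλ = 97.0345 − -53.1141 = 150.1486°.
Δφ = -59.2893 − -16.2575 = -43.0318°.
a = sin²(Δφ/2) + cos φ₁ · cos φ₂ · sin²(Δλ/2) = 0.592269.
c = 2·atan2(√a, √(1−a)) = 1.75640 rad → d = 6371·c ≈ 11190.01 km.

11190 km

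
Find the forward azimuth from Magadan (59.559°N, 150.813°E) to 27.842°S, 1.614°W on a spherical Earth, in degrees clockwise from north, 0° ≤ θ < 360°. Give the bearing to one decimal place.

Δλ = -1.614 − 150.813 = -152.427°.
θ = atan2( sin Δλ · cos φ₂ , cos φ₁ · sin φ₂ − sin φ₁ · cos φ₂ · cos Δλ )
  = atan2(-0.40930, 0.43914) = -42.985° → normalised to [0°, 360°): 317.015°.

317.0°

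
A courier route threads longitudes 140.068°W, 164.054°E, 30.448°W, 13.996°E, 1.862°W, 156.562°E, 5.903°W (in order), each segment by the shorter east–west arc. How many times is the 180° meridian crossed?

Leg 1: -140.068° → +164.054°, shortest Δλ = -55.878° (west) — crosses 180°.
Leg 2: +164.054° → -30.448°, shortest Δλ = 165.498° (east) — crosses 180°.
Leg 3: -30.448° → +13.996°, shortest Δλ = 44.444° (east) — does not cross 180°.
Leg 4: +13.996° → -1.862°, shortest Δλ = -15.858° (west) — does not cross 180°.
Leg 5: -1.862° → +156.562°, shortest Δλ = 158.424° (east) — does not cross 180°.
Leg 6: +156.562° → -5.903°, shortest Δλ = -162.465° (west) — does not cross 180°.
Total crossings: 2.

2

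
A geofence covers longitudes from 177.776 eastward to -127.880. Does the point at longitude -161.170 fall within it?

Yes

Band width going east from +177.776° to -127.880°: ((-127.880 − 177.776) mod 360) = 54.344°.
Offset of -161.170° east of the west edge: ((-161.170 − 177.776) mod 360) = 21.054°.
21.054° ≤ 54.344° ⇒ inside.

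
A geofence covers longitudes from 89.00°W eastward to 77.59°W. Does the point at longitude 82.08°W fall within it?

Yes

Band width going east from -89.00° to -77.59°: ((-77.59 − -89.00) mod 360) = 11.41°.
Offset of -82.08° east of the west edge: ((-82.08 − -89.00) mod 360) = 6.92°.
6.92° ≤ 11.41° ⇒ inside.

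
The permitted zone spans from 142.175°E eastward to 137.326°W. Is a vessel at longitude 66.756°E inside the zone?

No

Band width going east from +142.175° to -137.326°: ((-137.326 − 142.175) mod 360) = 80.499°.
Offset of +66.756° east of the west edge: ((66.756 − 142.175) mod 360) = 284.581°.
284.581° > 80.499° ⇒ outside.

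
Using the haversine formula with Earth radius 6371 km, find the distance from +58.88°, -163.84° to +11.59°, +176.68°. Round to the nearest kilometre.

5505 km

Δλ = 176.68 − -163.84 = 340.52°; wrapped into (−180°, 180°]: -19.48°.
Δφ = 11.59 − 58.88 = -47.29°.
a = sin²(Δφ/2) + cos φ₁ · cos φ₂ · sin²(Δλ/2) = 0.175347.
c = 2·atan2(√a, √(1−a)) = 0.86412 rad → d = 6371·c ≈ 5505.33 km.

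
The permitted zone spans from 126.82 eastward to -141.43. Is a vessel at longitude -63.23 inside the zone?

Band width going east from +126.82° to -141.43°: ((-141.43 − 126.82) mod 360) = 91.75°.
Offset of -63.23° east of the west edge: ((-63.23 − 126.82) mod 360) = 169.95°.
169.95° > 91.75° ⇒ outside.

No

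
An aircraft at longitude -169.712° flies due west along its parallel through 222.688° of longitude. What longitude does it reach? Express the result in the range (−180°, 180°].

-32.400°

Start at -169.712°; shift −222.688° → -392.400°.
-392.400° lies outside (−180°, 180°]; add 360° → -32.400°.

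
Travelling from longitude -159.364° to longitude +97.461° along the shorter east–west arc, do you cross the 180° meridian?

Yes

Naïve |97.461 − -159.364| = 256.825° > 180°, so the shorter arc goes the other way round — across 180°.
Signed shortest Δλ = ((97.461 − -159.364 + 180) mod 360) − 180 = -103.175°.
Going west by 103.175° from -159.364° passes through 180° before reaching +97.461°.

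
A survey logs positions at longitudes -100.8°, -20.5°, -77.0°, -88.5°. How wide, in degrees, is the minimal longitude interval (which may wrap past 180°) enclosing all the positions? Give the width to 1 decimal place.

Sort the longitudes: -100.8°, -88.5°, -77.0°, -20.5°.
Eastward gaps between consecutive values (wrapping around): 12.3°, 11.5°, 56.5°, 279.7°.
Largest gap = 279.7° ⇒ minimal covering band is its complement: 360° − 279.7° = 80.3°.
Band runs from -100.8° eastward to -20.5°.

80.3°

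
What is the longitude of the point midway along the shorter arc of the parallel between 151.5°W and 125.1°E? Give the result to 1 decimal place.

166.8°E

Signed shortest Δλ from -151.5° to +125.1° is -83.4°.
Midpoint longitude = -151.5° + (-83.4°)/2 = -151.5° − 41.7° = -193.2°.
Normalise into (−180°, 180°]: +166.8°.
(The naïve average (-151.5 + +125.1)/2 = -13.2° is on the wrong side of the globe.)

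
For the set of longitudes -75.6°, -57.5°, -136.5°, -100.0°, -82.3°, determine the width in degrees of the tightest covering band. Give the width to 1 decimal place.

79.0°

Sort the longitudes: -136.5°, -100.0°, -82.3°, -75.6°, -57.5°.
Eastward gaps between consecutive values (wrapping around): 36.5°, 17.7°, 6.7°, 18.1°, 281.0°.
Largest gap = 281.0° ⇒ minimal covering band is its complement: 360° − 281.0° = 79.0°.
Band runs from -136.5° eastward to -57.5°.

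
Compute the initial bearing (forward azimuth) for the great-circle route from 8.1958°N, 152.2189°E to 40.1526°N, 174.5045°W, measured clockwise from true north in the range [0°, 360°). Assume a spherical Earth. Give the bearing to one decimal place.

Δλ = -174.5045 − 152.2189 = -326.7234°; wrapped into (−180°, 180°]: 33.2766°.
θ = atan2( sin Δλ · cos φ₂ , cos φ₁ · sin φ₂ − sin φ₁ · cos φ₂ · cos Δλ )
  = atan2(0.41937, 0.54715) = 37.469° → normalised to [0°, 360°): 37.469°.

37.5°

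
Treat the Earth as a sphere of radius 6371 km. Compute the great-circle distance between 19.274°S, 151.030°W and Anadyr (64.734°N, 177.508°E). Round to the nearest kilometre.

9720 km

Δλ = 177.508 − -151.030 = 328.538°; wrapped into (−180°, 180°]: -31.462°.
Δφ = 64.734 − -19.274 = 84.008°.
a = sin²(Δφ/2) + cos φ₁ · cos φ₂ · sin²(Δλ/2) = 0.477421.
c = 2·atan2(√a, √(1−a)) = 1.52562 rad → d = 6371·c ≈ 9719.74 km.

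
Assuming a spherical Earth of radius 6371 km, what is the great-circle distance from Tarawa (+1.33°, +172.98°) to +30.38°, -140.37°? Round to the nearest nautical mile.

Δλ = -140.37 − 172.98 = -313.35°; wrapped into (−180°, 180°]: 46.65°.
Δφ = 30.38 − 1.33 = 29.05°.
a = sin²(Δφ/2) + cos φ₁ · cos φ₂ · sin²(Δλ/2) = 0.198112.
c = 2·atan2(√a, √(1−a)) = 0.92257 rad → d = 6371·c ≈ 5877.68 km ≈ 3173.69 nmi.

3174 nmi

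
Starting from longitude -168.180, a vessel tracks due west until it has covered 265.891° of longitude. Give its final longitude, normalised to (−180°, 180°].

Start at -168.180°; shift −265.891° → -434.071°.
-434.071° lies outside (−180°, 180°]; add 360° → -74.071°.

-74.071°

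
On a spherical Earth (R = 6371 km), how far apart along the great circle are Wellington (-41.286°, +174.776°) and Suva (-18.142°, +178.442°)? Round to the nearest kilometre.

Δλ = 178.442 − 174.776 = 3.666°.
Δφ = -18.142 − -41.286 = 23.144°.
a = sin²(Δφ/2) + cos φ₁ · cos φ₂ · sin²(Δλ/2) = 0.040971.
c = 2·atan2(√a, √(1−a)) = 0.40764 rad → d = 6371·c ≈ 2597.08 km.

2597 km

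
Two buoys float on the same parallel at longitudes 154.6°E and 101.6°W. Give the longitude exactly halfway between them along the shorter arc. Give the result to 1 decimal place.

153.5°W

Signed shortest Δλ from +154.6° to -101.6° is +103.8°.
Midpoint longitude = +154.6° + (+103.8°)/2 = +154.6° + 51.9° = +206.5°.
Normalise into (−180°, 180°]: -153.5°.
(The naïve average (+154.6 + -101.6)/2 = 26.5° is on the wrong side of the globe.)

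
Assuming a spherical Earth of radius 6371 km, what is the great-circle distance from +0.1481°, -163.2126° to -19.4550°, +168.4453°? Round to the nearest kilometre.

3781 km

Δλ = 168.4453 − -163.2126 = 331.6579°; wrapped into (−180°, 180°]: -28.3421°.
Δφ = -19.4550 − 0.1481 = -19.6031°.
a = sin²(Δφ/2) + cos φ₁ · cos φ₂ · sin²(Δλ/2) = 0.085494.
c = 2·atan2(√a, √(1−a)) = 0.59346 rad → d = 6371·c ≈ 3780.91 km.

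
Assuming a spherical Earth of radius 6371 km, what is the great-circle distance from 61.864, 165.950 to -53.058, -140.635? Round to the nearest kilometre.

13611 km

Δλ = -140.635 − 165.950 = -306.585°; wrapped into (−180°, 180°]: 53.415°.
Δφ = -53.058 − 61.864 = -114.922°.
a = sin²(Δφ/2) + cos φ₁ · cos φ₂ · sin²(Δλ/2) = 0.767940.
c = 2·atan2(√a, √(1−a)) = 2.13635 rad → d = 6371·c ≈ 13610.65 km.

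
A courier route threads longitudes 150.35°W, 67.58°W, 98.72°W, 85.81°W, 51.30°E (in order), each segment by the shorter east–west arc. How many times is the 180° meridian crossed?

Leg 1: -150.35° → -67.58°, shortest Δλ = 82.77° (east) — does not cross 180°.
Leg 2: -67.58° → -98.72°, shortest Δλ = -31.14° (west) — does not cross 180°.
Leg 3: -98.72° → -85.81°, shortest Δλ = 12.91° (east) — does not cross 180°.
Leg 4: -85.81° → +51.30°, shortest Δλ = 137.11° (east) — does not cross 180°.
Total crossings: 0.

0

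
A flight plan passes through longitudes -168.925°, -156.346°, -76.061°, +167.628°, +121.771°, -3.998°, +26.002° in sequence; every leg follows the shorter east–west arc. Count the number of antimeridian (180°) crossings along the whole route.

Leg 1: -168.925° → -156.346°, shortest Δλ = 12.579° (east) — does not cross 180°.
Leg 2: -156.346° → -76.061°, shortest Δλ = 80.285° (east) — does not cross 180°.
Leg 3: -76.061° → +167.628°, shortest Δλ = -116.311° (west) — crosses 180°.
Leg 4: +167.628° → +121.771°, shortest Δλ = -45.857° (west) — does not cross 180°.
Leg 5: +121.771° → -3.998°, shortest Δλ = -125.769° (west) — does not cross 180°.
Leg 6: -3.998° → +26.002°, shortest Δλ = 30.0° (east) — does not cross 180°.
Total crossings: 1.

1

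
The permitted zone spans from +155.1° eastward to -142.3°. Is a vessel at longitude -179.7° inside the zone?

Yes

Band width going east from +155.1° to -142.3°: ((-142.3 − 155.1) mod 360) = 62.6°.
Offset of -179.7° east of the west edge: ((-179.7 − 155.1) mod 360) = 25.2°.
25.2° ≤ 62.6° ⇒ inside.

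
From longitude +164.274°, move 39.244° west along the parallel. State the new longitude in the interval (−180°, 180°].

+125.030°

Start at +164.274°; shift −39.244° → +125.030°.
+125.030° already lies in (−180°, 180°].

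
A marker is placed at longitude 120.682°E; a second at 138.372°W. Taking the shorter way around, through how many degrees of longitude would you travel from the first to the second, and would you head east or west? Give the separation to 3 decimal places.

Raw difference: -138.372 − 120.682 = -259.054°.
Normalise into (−180°, 180°]: -259.054° + 360° = 100.946°.
Positive ⇒ the second point lies to the east; separation 100.946°.

100.946° east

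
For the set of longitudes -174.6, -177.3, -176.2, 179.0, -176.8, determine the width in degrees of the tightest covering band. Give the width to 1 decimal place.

Sort the longitudes: -177.3°, -176.8°, -176.2°, -174.6°, +179.0°.
Eastward gaps between consecutive values (wrapping around): 0.5°, 0.6°, 1.6°, 353.6°, 3.7°.
Largest gap = 353.6° ⇒ minimal covering band is its complement: 360° − 353.6° = 6.4°.
Band runs from +179.0° eastward to -174.6°, crossing the antimeridian.

6.4°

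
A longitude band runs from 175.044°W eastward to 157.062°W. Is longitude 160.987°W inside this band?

Yes

Band width going east from -175.044° to -157.062°: ((-157.062 − -175.044) mod 360) = 17.982°.
Offset of -160.987° east of the west edge: ((-160.987 − -175.044) mod 360) = 14.057°.
14.057° ≤ 17.982° ⇒ inside.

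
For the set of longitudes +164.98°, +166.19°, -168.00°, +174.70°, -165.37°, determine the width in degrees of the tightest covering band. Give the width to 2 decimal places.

29.65°

Sort the longitudes: -168.00°, -165.37°, +164.98°, +166.19°, +174.70°.
Eastward gaps between consecutive values (wrapping around): 2.63°, 330.35°, 1.21°, 8.51°, 17.30°.
Largest gap = 330.35° ⇒ minimal covering band is its complement: 360° − 330.35° = 29.65°.
Band runs from +164.98° eastward to -165.37°, crossing the antimeridian.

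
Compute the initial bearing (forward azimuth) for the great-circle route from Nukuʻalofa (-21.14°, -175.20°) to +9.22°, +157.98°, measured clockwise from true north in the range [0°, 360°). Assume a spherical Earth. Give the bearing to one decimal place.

Δλ = 157.98 − -175.20 = 333.18°; wrapped into (−180°, 180°]: -26.82°.
θ = atan2( sin Δλ · cos φ₂ , cos φ₁ · sin φ₂ − sin φ₁ · cos φ₂ · cos Δλ )
  = atan2(-0.44536, 0.46714) = -43.633° → normalised to [0°, 360°): 316.367°.

316.4°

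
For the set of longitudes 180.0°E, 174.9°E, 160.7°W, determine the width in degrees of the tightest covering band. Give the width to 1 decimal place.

Sort the longitudes: -160.7°, +174.9°, +180.0°.
Eastward gaps between consecutive values (wrapping around): 335.6°, 5.1°, 19.3°.
Largest gap = 335.6° ⇒ minimal covering band is its complement: 360° − 335.6° = 24.4°.
Band runs from +174.9° eastward to -160.7°, crossing the antimeridian.

24.4°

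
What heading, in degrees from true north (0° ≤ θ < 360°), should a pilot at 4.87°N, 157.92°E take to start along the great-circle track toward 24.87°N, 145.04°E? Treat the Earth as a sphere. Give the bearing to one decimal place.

Δλ = 145.04 − 157.92 = -12.88°.
θ = atan2( sin Δλ · cos φ₂ , cos φ₁ · sin φ₂ − sin φ₁ · cos φ₂ · cos Δλ )
  = atan2(-0.20224, 0.34396) = -30.454° → normalised to [0°, 360°): 329.546°.

329.5°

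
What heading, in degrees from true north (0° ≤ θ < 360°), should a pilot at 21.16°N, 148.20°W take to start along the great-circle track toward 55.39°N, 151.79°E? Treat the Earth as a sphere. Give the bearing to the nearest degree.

324°

Δλ = 151.79 − -148.20 = 299.99°; wrapped into (−180°, 180°]: -60.01°.
θ = atan2( sin Δλ · cos φ₂ , cos φ₁ · sin φ₂ − sin φ₁ · cos φ₂ · cos Δλ )
  = atan2(-0.49194, 0.66506) = -36.490° → normalised to [0°, 360°): 323.510°.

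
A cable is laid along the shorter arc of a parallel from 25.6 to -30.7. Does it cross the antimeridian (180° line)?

Signed shortest Δλ = ((-30.7 − 25.6 + 180) mod 360) − 180 = -56.3°.
Going west by 56.3° from +25.6° reaches -30.7° without touching 180°.

No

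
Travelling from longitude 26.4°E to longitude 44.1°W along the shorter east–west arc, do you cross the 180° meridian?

No

Signed shortest Δλ = ((-44.1 − 26.4 + 180) mod 360) − 180 = -70.5°.
Going west by 70.5° from +26.4° reaches -44.1° without touching 180°.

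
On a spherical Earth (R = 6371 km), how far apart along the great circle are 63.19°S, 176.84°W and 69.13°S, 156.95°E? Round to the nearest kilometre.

1335 km

Δλ = 156.95 − -176.84 = 333.79°; wrapped into (−180°, 180°]: -26.21°.
Δφ = -69.13 − -63.19 = -5.94°.
a = sin²(Δφ/2) + cos φ₁ · cos φ₂ · sin²(Δλ/2) = 0.010945.
c = 2·atan2(√a, √(1−a)) = 0.20962 rad → d = 6371·c ≈ 1335.49 km.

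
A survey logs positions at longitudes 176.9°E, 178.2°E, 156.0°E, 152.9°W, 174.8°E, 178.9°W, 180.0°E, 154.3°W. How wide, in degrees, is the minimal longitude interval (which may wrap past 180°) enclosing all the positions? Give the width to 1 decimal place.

Sort the longitudes: -178.9°, -154.3°, -152.9°, +156.0°, +174.8°, +176.9°, +178.2°, +180.0°.
Eastward gaps between consecutive values (wrapping around): 24.6°, 1.4°, 308.9°, 18.8°, 2.1°, 1.3°, 1.8°, 1.1°.
Largest gap = 308.9° ⇒ minimal covering band is its complement: 360° − 308.9° = 51.1°.
Band runs from +156.0° eastward to -152.9°, crossing the antimeridian.

51.1°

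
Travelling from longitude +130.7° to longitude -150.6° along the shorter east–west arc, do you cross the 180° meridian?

Yes

Naïve |-150.6 − 130.7| = 281.3° > 180°, so the shorter arc goes the other way round — across 180°.
Signed shortest Δλ = ((-150.6 − 130.7 + 180) mod 360) − 180 = 78.7°.
Going east by 78.7° from +130.7° passes through 180° before reaching -150.6°.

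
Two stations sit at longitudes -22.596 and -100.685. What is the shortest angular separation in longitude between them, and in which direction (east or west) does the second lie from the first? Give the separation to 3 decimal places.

Raw difference: -100.685 − -22.596 = -78.089°.
Normalise into (−180°, 180°]: -78.089° stays -78.089°.
Negative ⇒ the second point lies to the west; separation 78.089°.

78.089° west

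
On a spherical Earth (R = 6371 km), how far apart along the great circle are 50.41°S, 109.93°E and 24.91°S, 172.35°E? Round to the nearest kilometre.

5970 km

Δλ = 172.35 − 109.93 = 62.42°.
Δφ = -24.91 − -50.41 = 25.50°.
a = sin²(Δφ/2) + cos φ₁ · cos φ₂ · sin²(Δλ/2) = 0.203905.
c = 2·atan2(√a, √(1−a)) = 0.93702 rad → d = 6371·c ≈ 5969.77 km.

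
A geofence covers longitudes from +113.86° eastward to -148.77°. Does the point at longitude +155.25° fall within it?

Band width going east from +113.86° to -148.77°: ((-148.77 − 113.86) mod 360) = 97.37°.
Offset of +155.25° east of the west edge: ((155.25 − 113.86) mod 360) = 41.39°.
41.39° ≤ 97.37° ⇒ inside.

Yes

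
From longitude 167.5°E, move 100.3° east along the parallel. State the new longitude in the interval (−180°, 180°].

92.2°W

Start at +167.5°; shift +100.3° → +267.8°.
+267.8° lies outside (−180°, 180°]; subtract 360° → -92.2°.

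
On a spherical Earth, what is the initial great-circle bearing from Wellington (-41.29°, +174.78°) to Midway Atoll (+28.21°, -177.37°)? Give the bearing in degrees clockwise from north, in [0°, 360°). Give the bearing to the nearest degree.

Δλ = -177.37 − 174.78 = -352.15°; wrapped into (−180°, 180°]: 7.85°.
θ = atan2( sin Δλ · cos φ₂ , cos φ₁ · sin φ₂ − sin φ₁ · cos φ₂ · cos Δλ )
  = atan2(0.12036, 0.93122) = 7.364° → normalised to [0°, 360°): 7.364°.

7°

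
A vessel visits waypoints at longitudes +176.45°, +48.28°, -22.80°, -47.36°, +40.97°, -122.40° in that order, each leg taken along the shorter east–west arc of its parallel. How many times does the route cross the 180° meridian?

Leg 1: +176.45° → +48.28°, shortest Δλ = -128.17° (west) — does not cross 180°.
Leg 2: +48.28° → -22.80°, shortest Δλ = -71.08° (west) — does not cross 180°.
Leg 3: -22.80° → -47.36°, shortest Δλ = -24.56° (west) — does not cross 180°.
Leg 4: -47.36° → +40.97°, shortest Δλ = 88.33° (east) — does not cross 180°.
Leg 5: +40.97° → -122.40°, shortest Δλ = -163.37° (west) — does not cross 180°.
Total crossings: 0.

0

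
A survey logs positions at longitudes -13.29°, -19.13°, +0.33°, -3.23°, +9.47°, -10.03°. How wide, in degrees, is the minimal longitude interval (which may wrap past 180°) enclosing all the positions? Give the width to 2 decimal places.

Sort the longitudes: -19.13°, -13.29°, -10.03°, -3.23°, +0.33°, +9.47°.
Eastward gaps between consecutive values (wrapping around): 5.84°, 3.26°, 6.80°, 3.56°, 9.14°, 331.40°.
Largest gap = 331.40° ⇒ minimal covering band is its complement: 360° − 331.40° = 28.60°.
Band runs from -19.13° eastward to +9.47°.

28.60°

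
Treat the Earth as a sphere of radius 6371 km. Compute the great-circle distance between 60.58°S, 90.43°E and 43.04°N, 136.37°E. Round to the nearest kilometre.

12251 km

Δλ = 136.37 − 90.43 = 45.94°.
Δφ = 43.04 − -60.58 = 103.62°.
a = sin²(Δφ/2) + cos φ₁ · cos φ₂ · sin²(Δλ/2) = 0.672416.
c = 2·atan2(√a, √(1−a)) = 1.92286 rad → d = 6371·c ≈ 12250.52 km.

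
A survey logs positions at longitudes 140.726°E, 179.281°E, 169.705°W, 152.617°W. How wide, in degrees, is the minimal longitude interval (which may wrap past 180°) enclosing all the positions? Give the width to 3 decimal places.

66.657°

Sort the longitudes: -169.705°, -152.617°, +140.726°, +179.281°.
Eastward gaps between consecutive values (wrapping around): 17.088°, 293.343°, 38.555°, 11.014°.
Largest gap = 293.343° ⇒ minimal covering band is its complement: 360° − 293.343° = 66.657°.
Band runs from +140.726° eastward to -152.617°, crossing the antimeridian.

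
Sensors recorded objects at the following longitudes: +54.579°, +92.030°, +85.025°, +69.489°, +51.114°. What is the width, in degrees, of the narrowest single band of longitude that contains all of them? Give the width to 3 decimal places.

40.916°

Sort the longitudes: +51.114°, +54.579°, +69.489°, +85.025°, +92.030°.
Eastward gaps between consecutive values (wrapping around): 3.465°, 14.910°, 15.536°, 7.005°, 319.084°.
Largest gap = 319.084° ⇒ minimal covering band is its complement: 360° − 319.084° = 40.916°.
Band runs from +51.114° eastward to +92.030°.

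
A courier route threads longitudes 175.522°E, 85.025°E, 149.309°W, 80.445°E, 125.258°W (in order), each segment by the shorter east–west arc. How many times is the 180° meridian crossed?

Leg 1: +175.522° → +85.025°, shortest Δλ = -90.497° (west) — does not cross 180°.
Leg 2: +85.025° → -149.309°, shortest Δλ = 125.666° (east) — crosses 180°.
Leg 3: -149.309° → +80.445°, shortest Δλ = -130.246° (west) — crosses 180°.
Leg 4: +80.445° → -125.258°, shortest Δλ = 154.297° (east) — crosses 180°.
Total crossings: 3.

3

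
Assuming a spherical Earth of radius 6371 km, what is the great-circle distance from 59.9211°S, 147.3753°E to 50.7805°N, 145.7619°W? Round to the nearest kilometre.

13686 km

Δλ = -145.7619 − 147.3753 = -293.1372°; wrapped into (−180°, 180°]: 66.8628°.
Δφ = 50.7805 − -59.9211 = 110.7016°.
a = sin²(Δφ/2) + cos φ₁ · cos φ₂ · sin²(Δλ/2) = 0.772940.
c = 2·atan2(√a, √(1−a)) = 2.14824 rad → d = 6371·c ≈ 13686.41 km.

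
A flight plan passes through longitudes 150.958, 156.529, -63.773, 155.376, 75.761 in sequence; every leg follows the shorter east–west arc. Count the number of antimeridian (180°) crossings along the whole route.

Leg 1: +150.958° → +156.529°, shortest Δλ = 5.571° (east) — does not cross 180°.
Leg 2: +156.529° → -63.773°, shortest Δλ = 139.698° (east) — crosses 180°.
Leg 3: -63.773° → +155.376°, shortest Δλ = -140.851° (west) — crosses 180°.
Leg 4: +155.376° → +75.761°, shortest Δλ = -79.615° (west) — does not cross 180°.
Total crossings: 2.

2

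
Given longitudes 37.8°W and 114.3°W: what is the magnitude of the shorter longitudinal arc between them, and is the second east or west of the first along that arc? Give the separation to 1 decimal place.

76.5° west

Raw difference: -114.3 − -37.8 = -76.5°.
Normalise into (−180°, 180°]: -76.5° stays -76.5°.
Negative ⇒ the second point lies to the west; separation 76.5°.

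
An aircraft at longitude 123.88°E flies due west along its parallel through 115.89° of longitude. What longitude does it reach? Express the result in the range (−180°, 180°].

7.99°E

Start at +123.88°; shift −115.89° → +7.99°.
+7.99° already lies in (−180°, 180°].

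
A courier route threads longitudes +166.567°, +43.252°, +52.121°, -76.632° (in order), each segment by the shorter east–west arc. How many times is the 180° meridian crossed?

0

Leg 1: +166.567° → +43.252°, shortest Δλ = -123.315° (west) — does not cross 180°.
Leg 2: +43.252° → +52.121°, shortest Δλ = 8.869° (east) — does not cross 180°.
Leg 3: +52.121° → -76.632°, shortest Δλ = -128.753° (west) — does not cross 180°.
Total crossings: 0.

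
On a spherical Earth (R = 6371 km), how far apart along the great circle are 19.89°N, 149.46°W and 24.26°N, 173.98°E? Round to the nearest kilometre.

Δλ = 173.98 − -149.46 = 323.44°; wrapped into (−180°, 180°]: -36.56°.
Δφ = 24.26 − 19.89 = 4.37°.
a = sin²(Δφ/2) + cos φ₁ · cos φ₂ · sin²(Δλ/2) = 0.085798.
c = 2·atan2(√a, √(1−a)) = 0.59454 rad → d = 6371·c ≈ 3787.84 km.

3788 km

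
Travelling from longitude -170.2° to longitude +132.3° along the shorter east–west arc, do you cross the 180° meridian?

Yes

Naïve |132.3 − -170.2| = 302.5° > 180°, so the shorter arc goes the other way round — across 180°.
Signed shortest Δλ = ((132.3 − -170.2 + 180) mod 360) − 180 = -57.5°.
Going west by 57.5° from -170.2° passes through 180° before reaching +132.3°.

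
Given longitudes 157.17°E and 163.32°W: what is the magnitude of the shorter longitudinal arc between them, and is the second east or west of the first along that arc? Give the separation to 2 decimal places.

Raw difference: -163.32 − 157.17 = -320.49°.
Normalise into (−180°, 180°]: -320.49° + 360° = 39.51°.
Positive ⇒ the second point lies to the east; separation 39.51°.

39.51° east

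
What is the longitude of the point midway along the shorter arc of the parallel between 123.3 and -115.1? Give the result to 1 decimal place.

-175.9°

Signed shortest Δλ from +123.3° to -115.1° is +121.6°.
Midpoint longitude = +123.3° + (+121.6°)/2 = +123.3° + 60.8° = +184.1°.
Normalise into (−180°, 180°]: -175.9°.
(The naïve average (+123.3 + -115.1)/2 = 4.1° is on the wrong side of the globe.)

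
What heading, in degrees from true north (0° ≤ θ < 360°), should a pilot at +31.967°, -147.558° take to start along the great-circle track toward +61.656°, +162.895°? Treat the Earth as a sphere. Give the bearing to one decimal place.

328.2°

Δλ = 162.895 − -147.558 = 310.453°; wrapped into (−180°, 180°]: -49.547°.
θ = atan2( sin Δλ · cos φ₂ , cos φ₁ · sin φ₂ − sin φ₁ · cos φ₂ · cos Δλ )
  = atan2(-0.36127, 0.58356) = -31.760° → normalised to [0°, 360°): 328.240°.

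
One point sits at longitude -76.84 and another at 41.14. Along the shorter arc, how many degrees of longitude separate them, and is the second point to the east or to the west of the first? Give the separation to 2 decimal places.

117.98° east

Raw difference: 41.14 − -76.84 = 117.98°.
Normalise into (−180°, 180°]: 117.98° stays 117.98°.
Positive ⇒ the second point lies to the east; separation 117.98°.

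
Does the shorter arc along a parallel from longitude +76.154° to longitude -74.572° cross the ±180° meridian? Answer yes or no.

No

Signed shortest Δλ = ((-74.572 − 76.154 + 180) mod 360) − 180 = -150.726°.
Going west by 150.726° from +76.154° reaches -74.572° without touching 180°.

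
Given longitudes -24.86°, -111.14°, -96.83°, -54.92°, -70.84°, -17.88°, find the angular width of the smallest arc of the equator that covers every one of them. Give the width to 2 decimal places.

93.26°

Sort the longitudes: -111.14°, -96.83°, -70.84°, -54.92°, -24.86°, -17.88°.
Eastward gaps between consecutive values (wrapping around): 14.31°, 25.99°, 15.92°, 30.06°, 6.98°, 266.74°.
Largest gap = 266.74° ⇒ minimal covering band is its complement: 360° − 266.74° = 93.26°.
Band runs from -111.14° eastward to -17.88°.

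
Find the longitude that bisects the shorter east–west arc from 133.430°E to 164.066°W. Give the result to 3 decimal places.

Signed shortest Δλ from +133.430° to -164.066° is +62.504°.
Midpoint longitude = +133.430° + (+62.504°)/2 = +133.430° + 31.252° = +164.682°.
(The naïve average (+133.430 + -164.066)/2 = -15.318° is on the wrong side of the globe.)

164.682°E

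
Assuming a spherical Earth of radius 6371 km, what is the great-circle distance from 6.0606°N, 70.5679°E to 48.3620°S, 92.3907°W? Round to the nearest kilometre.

Δλ = -92.3907 − 70.5679 = -162.9586°.
Δφ = -48.3620 − 6.0606 = -54.4226°.
a = sin²(Δφ/2) + cos φ₁ · cos φ₂ · sin²(Δλ/2) = 0.855303.
c = 2·atan2(√a, √(1−a)) = 2.36115 rad → d = 6371·c ≈ 15042.91 km.

15043 km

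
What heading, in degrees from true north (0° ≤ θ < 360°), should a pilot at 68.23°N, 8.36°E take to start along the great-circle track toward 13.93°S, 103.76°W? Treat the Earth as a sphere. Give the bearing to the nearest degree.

Δλ = -103.76 − 8.36 = -112.12°.
θ = atan2( sin Δλ · cos φ₂ , cos φ₁ · sin φ₂ − sin φ₁ · cos φ₂ · cos Δλ )
  = atan2(-0.89915, 0.25012) = -74.455° → normalised to [0°, 360°): 285.545°.

286°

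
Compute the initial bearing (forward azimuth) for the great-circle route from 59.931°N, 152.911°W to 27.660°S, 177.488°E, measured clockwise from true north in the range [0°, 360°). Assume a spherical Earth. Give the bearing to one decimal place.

Δλ = 177.488 − -152.911 = 330.399°; wrapped into (−180°, 180°]: -29.601°.
θ = atan2( sin Δλ · cos φ₂ , cos φ₁ · sin φ₂ − sin φ₁ · cos φ₂ · cos Δλ )
  = atan2(-0.43751, -0.89907) = -154.052° → normalised to [0°, 360°): 205.948°.

205.9°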